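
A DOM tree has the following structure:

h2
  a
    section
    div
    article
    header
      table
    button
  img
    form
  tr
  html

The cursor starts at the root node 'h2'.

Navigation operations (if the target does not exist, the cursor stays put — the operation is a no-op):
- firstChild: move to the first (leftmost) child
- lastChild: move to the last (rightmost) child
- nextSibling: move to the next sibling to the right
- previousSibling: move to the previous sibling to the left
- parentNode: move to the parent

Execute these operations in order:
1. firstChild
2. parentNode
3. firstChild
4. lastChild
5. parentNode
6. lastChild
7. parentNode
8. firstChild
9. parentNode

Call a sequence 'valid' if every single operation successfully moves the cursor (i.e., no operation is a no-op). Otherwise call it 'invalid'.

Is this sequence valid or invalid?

After 1 (firstChild): a
After 2 (parentNode): h2
After 3 (firstChild): a
After 4 (lastChild): button
After 5 (parentNode): a
After 6 (lastChild): button
After 7 (parentNode): a
After 8 (firstChild): section
After 9 (parentNode): a

Answer: valid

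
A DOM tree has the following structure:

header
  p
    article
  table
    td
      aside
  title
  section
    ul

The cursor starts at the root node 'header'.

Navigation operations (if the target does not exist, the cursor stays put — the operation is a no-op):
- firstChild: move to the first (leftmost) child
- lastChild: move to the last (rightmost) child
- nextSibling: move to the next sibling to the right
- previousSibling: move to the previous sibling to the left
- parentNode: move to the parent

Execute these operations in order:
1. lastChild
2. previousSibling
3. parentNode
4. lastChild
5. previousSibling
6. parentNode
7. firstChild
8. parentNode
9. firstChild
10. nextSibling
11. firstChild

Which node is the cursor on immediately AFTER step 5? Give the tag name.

Answer: title

Derivation:
After 1 (lastChild): section
After 2 (previousSibling): title
After 3 (parentNode): header
After 4 (lastChild): section
After 5 (previousSibling): title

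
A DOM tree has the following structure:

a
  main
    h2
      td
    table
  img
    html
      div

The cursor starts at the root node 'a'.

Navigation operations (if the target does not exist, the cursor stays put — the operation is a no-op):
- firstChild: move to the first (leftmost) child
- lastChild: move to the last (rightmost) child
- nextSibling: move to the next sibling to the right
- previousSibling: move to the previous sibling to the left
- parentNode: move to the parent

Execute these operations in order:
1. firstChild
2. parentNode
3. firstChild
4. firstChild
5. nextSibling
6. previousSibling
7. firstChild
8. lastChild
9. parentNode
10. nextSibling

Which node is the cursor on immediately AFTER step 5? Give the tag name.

Answer: table

Derivation:
After 1 (firstChild): main
After 2 (parentNode): a
After 3 (firstChild): main
After 4 (firstChild): h2
After 5 (nextSibling): table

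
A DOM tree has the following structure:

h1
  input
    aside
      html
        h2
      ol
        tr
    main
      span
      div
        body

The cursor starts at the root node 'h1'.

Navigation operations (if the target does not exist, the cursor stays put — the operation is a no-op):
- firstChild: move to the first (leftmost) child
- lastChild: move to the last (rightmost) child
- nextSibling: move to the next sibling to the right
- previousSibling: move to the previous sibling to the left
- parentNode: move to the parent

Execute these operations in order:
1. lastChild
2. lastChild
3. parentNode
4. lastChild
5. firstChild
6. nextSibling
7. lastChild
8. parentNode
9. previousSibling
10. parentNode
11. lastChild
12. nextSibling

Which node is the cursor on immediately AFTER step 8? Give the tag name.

After 1 (lastChild): input
After 2 (lastChild): main
After 3 (parentNode): input
After 4 (lastChild): main
After 5 (firstChild): span
After 6 (nextSibling): div
After 7 (lastChild): body
After 8 (parentNode): div

Answer: div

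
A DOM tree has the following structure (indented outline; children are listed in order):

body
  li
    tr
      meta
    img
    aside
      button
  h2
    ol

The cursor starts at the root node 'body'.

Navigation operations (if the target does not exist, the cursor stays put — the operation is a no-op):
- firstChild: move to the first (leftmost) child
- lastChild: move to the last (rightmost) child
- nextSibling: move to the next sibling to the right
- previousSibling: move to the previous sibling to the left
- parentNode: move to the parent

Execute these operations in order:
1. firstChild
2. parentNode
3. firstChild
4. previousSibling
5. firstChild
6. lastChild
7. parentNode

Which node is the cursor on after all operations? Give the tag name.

Answer: tr

Derivation:
After 1 (firstChild): li
After 2 (parentNode): body
After 3 (firstChild): li
After 4 (previousSibling): li (no-op, stayed)
After 5 (firstChild): tr
After 6 (lastChild): meta
After 7 (parentNode): tr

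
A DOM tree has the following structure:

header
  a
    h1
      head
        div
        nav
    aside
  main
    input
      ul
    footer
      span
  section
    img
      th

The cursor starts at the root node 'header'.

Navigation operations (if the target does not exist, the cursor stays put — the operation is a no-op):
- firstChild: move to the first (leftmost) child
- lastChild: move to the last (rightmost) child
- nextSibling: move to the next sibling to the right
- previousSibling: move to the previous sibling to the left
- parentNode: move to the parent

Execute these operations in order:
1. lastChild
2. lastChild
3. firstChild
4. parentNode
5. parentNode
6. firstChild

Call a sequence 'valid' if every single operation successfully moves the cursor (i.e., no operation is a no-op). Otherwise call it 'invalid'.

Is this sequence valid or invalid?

Answer: valid

Derivation:
After 1 (lastChild): section
After 2 (lastChild): img
After 3 (firstChild): th
After 4 (parentNode): img
After 5 (parentNode): section
After 6 (firstChild): img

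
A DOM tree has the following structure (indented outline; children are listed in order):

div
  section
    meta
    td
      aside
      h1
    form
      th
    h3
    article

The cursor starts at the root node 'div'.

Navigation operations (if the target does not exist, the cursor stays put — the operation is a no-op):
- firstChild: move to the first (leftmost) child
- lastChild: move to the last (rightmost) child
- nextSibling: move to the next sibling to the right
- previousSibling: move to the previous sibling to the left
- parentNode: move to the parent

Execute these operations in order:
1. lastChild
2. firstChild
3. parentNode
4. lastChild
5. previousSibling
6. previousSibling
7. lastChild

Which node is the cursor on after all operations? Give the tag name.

After 1 (lastChild): section
After 2 (firstChild): meta
After 3 (parentNode): section
After 4 (lastChild): article
After 5 (previousSibling): h3
After 6 (previousSibling): form
After 7 (lastChild): th

Answer: th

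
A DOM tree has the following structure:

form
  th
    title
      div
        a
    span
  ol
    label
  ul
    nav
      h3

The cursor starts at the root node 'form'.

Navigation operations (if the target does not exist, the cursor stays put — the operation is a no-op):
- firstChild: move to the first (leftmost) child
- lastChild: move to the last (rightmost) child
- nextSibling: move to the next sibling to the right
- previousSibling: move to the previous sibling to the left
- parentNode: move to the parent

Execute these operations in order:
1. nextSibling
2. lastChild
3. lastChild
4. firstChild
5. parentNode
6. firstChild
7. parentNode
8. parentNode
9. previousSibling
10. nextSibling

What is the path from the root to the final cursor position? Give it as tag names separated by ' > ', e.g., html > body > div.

Answer: form > ul

Derivation:
After 1 (nextSibling): form (no-op, stayed)
After 2 (lastChild): ul
After 3 (lastChild): nav
After 4 (firstChild): h3
After 5 (parentNode): nav
After 6 (firstChild): h3
After 7 (parentNode): nav
After 8 (parentNode): ul
After 9 (previousSibling): ol
After 10 (nextSibling): ul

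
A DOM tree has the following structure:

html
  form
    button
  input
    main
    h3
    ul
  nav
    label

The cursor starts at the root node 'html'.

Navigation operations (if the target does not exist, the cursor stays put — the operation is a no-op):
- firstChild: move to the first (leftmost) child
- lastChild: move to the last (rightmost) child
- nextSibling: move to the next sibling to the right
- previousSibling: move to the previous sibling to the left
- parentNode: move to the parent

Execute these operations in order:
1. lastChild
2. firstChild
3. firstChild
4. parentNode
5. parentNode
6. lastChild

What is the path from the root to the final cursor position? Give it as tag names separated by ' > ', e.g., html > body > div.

After 1 (lastChild): nav
After 2 (firstChild): label
After 3 (firstChild): label (no-op, stayed)
After 4 (parentNode): nav
After 5 (parentNode): html
After 6 (lastChild): nav

Answer: html > nav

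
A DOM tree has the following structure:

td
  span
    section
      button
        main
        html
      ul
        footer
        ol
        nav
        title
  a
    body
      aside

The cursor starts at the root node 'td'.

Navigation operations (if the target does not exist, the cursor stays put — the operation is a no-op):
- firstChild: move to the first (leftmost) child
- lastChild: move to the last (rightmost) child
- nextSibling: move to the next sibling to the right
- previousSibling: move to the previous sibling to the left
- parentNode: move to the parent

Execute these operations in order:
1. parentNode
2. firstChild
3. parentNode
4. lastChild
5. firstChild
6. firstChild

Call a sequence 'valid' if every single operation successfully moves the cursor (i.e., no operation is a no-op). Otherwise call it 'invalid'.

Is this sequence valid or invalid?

After 1 (parentNode): td (no-op, stayed)
After 2 (firstChild): span
After 3 (parentNode): td
After 4 (lastChild): a
After 5 (firstChild): body
After 6 (firstChild): aside

Answer: invalid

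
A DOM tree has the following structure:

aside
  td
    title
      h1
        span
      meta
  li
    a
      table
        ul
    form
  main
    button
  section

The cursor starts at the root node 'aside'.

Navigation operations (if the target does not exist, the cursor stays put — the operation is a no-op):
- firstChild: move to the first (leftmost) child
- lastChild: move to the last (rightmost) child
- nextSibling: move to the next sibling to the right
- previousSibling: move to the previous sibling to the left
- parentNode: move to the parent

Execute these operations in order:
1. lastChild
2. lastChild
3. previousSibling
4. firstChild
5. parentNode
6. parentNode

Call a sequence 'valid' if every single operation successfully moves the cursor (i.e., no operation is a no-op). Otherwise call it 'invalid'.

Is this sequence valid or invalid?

After 1 (lastChild): section
After 2 (lastChild): section (no-op, stayed)
After 3 (previousSibling): main
After 4 (firstChild): button
After 5 (parentNode): main
After 6 (parentNode): aside

Answer: invalid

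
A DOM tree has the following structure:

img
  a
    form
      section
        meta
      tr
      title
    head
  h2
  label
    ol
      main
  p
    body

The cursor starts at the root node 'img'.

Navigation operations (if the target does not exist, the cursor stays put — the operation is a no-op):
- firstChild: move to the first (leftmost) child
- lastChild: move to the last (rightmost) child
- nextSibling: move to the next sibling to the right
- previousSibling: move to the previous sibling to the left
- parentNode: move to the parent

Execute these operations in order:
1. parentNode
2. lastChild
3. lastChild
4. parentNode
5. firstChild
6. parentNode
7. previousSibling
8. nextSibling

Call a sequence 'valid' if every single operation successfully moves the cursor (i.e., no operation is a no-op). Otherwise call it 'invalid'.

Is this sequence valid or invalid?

After 1 (parentNode): img (no-op, stayed)
After 2 (lastChild): p
After 3 (lastChild): body
After 4 (parentNode): p
After 5 (firstChild): body
After 6 (parentNode): p
After 7 (previousSibling): label
After 8 (nextSibling): p

Answer: invalid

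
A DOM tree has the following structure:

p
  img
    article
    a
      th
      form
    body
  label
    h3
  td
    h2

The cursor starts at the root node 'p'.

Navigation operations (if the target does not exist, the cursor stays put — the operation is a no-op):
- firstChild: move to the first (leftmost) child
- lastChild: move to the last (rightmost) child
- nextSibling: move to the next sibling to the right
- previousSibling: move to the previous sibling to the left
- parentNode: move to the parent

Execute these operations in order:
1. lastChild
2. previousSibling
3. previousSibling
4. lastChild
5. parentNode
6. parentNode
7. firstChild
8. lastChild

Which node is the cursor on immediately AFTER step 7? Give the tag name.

Answer: img

Derivation:
After 1 (lastChild): td
After 2 (previousSibling): label
After 3 (previousSibling): img
After 4 (lastChild): body
After 5 (parentNode): img
After 6 (parentNode): p
After 7 (firstChild): img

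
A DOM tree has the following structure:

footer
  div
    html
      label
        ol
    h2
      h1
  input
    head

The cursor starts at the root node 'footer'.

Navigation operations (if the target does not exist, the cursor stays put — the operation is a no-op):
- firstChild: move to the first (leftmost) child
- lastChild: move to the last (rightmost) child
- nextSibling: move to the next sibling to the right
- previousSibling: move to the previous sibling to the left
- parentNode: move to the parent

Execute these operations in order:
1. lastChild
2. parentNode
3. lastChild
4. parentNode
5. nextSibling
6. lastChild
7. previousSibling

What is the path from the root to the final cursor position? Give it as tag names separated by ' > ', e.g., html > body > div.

Answer: footer > div

Derivation:
After 1 (lastChild): input
After 2 (parentNode): footer
After 3 (lastChild): input
After 4 (parentNode): footer
After 5 (nextSibling): footer (no-op, stayed)
After 6 (lastChild): input
After 7 (previousSibling): div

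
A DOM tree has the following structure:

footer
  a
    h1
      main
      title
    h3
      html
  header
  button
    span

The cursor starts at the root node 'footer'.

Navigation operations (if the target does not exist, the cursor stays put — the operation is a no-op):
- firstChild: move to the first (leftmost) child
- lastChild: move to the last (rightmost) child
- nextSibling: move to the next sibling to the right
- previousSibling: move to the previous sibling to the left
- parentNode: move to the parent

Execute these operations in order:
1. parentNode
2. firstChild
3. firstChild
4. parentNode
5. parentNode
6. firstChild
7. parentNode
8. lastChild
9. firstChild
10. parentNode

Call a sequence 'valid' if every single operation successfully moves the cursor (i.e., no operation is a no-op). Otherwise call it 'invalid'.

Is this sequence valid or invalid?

After 1 (parentNode): footer (no-op, stayed)
After 2 (firstChild): a
After 3 (firstChild): h1
After 4 (parentNode): a
After 5 (parentNode): footer
After 6 (firstChild): a
After 7 (parentNode): footer
After 8 (lastChild): button
After 9 (firstChild): span
After 10 (parentNode): button

Answer: invalid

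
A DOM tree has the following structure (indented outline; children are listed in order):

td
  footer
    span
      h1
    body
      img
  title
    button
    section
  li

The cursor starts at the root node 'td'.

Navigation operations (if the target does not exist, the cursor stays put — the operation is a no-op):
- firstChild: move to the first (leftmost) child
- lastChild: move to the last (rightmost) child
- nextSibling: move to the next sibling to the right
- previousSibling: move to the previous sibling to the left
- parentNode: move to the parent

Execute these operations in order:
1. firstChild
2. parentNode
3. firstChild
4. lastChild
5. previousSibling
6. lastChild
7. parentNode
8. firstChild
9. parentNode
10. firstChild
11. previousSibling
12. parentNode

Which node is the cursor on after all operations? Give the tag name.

After 1 (firstChild): footer
After 2 (parentNode): td
After 3 (firstChild): footer
After 4 (lastChild): body
After 5 (previousSibling): span
After 6 (lastChild): h1
After 7 (parentNode): span
After 8 (firstChild): h1
After 9 (parentNode): span
After 10 (firstChild): h1
After 11 (previousSibling): h1 (no-op, stayed)
After 12 (parentNode): span

Answer: span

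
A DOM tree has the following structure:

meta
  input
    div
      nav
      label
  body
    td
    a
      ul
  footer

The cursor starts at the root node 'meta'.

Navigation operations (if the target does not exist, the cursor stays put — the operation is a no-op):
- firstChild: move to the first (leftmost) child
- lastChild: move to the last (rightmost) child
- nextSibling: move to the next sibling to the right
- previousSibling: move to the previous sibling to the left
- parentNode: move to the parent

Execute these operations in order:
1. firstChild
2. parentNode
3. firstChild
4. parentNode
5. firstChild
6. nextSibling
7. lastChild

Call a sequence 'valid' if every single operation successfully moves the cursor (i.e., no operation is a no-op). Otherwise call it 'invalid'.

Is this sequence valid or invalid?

After 1 (firstChild): input
After 2 (parentNode): meta
After 3 (firstChild): input
After 4 (parentNode): meta
After 5 (firstChild): input
After 6 (nextSibling): body
After 7 (lastChild): a

Answer: valid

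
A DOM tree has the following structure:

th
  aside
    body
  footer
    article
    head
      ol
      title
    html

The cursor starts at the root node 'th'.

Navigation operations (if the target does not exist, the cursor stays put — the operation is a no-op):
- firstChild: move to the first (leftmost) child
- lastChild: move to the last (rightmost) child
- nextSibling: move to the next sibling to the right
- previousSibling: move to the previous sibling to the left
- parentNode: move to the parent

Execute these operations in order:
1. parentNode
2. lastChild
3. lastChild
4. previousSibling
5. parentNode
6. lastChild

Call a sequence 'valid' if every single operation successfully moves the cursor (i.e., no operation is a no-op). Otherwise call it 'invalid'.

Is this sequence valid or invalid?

Answer: invalid

Derivation:
After 1 (parentNode): th (no-op, stayed)
After 2 (lastChild): footer
After 3 (lastChild): html
After 4 (previousSibling): head
After 5 (parentNode): footer
After 6 (lastChild): html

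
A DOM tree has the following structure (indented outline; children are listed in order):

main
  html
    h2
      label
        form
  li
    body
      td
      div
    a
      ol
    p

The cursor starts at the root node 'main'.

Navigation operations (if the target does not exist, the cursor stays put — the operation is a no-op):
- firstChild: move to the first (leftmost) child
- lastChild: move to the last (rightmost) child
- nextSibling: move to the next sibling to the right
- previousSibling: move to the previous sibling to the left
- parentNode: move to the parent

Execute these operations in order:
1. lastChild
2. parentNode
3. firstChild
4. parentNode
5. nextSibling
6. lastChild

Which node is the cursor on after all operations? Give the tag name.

Answer: li

Derivation:
After 1 (lastChild): li
After 2 (parentNode): main
After 3 (firstChild): html
After 4 (parentNode): main
After 5 (nextSibling): main (no-op, stayed)
After 6 (lastChild): li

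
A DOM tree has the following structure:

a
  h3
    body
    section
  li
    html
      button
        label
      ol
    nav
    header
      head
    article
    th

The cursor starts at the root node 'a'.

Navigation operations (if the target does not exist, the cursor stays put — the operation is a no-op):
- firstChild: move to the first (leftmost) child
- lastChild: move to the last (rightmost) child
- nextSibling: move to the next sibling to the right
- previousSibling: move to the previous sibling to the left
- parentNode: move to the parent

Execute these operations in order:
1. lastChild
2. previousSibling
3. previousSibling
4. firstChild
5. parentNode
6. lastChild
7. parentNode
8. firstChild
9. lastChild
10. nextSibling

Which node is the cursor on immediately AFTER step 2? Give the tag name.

After 1 (lastChild): li
After 2 (previousSibling): h3

Answer: h3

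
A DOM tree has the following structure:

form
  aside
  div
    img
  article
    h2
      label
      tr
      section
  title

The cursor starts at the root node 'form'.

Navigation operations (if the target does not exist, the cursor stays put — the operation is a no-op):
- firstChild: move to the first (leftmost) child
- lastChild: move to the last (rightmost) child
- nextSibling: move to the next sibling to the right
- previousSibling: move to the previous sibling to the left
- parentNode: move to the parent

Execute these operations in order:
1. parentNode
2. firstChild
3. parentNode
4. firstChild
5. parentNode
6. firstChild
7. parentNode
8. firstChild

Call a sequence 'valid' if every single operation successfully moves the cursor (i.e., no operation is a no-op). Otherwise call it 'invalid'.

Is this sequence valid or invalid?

Answer: invalid

Derivation:
After 1 (parentNode): form (no-op, stayed)
After 2 (firstChild): aside
After 3 (parentNode): form
After 4 (firstChild): aside
After 5 (parentNode): form
After 6 (firstChild): aside
After 7 (parentNode): form
After 8 (firstChild): aside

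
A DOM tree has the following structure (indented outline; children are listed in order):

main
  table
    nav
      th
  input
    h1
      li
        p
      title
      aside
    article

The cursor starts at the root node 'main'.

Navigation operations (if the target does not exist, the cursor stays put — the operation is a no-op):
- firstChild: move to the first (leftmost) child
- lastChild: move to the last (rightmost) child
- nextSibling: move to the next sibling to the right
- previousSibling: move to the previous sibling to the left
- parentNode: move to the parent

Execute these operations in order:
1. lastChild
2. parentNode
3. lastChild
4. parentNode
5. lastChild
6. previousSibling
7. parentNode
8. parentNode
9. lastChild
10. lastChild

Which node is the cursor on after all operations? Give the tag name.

After 1 (lastChild): input
After 2 (parentNode): main
After 3 (lastChild): input
After 4 (parentNode): main
After 5 (lastChild): input
After 6 (previousSibling): table
After 7 (parentNode): main
After 8 (parentNode): main (no-op, stayed)
After 9 (lastChild): input
After 10 (lastChild): article

Answer: article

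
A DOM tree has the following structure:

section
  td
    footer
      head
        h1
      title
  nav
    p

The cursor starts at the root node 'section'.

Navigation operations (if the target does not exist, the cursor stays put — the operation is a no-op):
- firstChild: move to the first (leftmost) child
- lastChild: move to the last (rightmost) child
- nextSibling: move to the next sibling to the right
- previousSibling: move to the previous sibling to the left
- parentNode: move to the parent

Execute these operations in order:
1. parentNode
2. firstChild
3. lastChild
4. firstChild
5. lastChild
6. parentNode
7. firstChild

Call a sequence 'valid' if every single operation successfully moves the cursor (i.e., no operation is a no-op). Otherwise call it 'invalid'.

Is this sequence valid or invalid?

Answer: invalid

Derivation:
After 1 (parentNode): section (no-op, stayed)
After 2 (firstChild): td
After 3 (lastChild): footer
After 4 (firstChild): head
After 5 (lastChild): h1
After 6 (parentNode): head
After 7 (firstChild): h1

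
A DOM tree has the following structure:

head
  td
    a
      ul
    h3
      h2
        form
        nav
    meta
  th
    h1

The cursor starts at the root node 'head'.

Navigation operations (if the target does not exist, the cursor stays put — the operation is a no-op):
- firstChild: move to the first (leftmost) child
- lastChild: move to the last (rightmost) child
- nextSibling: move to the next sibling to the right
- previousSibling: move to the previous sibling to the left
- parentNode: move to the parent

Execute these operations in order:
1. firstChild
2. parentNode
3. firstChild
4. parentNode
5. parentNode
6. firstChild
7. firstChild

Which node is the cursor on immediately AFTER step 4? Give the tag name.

Answer: head

Derivation:
After 1 (firstChild): td
After 2 (parentNode): head
After 3 (firstChild): td
After 4 (parentNode): head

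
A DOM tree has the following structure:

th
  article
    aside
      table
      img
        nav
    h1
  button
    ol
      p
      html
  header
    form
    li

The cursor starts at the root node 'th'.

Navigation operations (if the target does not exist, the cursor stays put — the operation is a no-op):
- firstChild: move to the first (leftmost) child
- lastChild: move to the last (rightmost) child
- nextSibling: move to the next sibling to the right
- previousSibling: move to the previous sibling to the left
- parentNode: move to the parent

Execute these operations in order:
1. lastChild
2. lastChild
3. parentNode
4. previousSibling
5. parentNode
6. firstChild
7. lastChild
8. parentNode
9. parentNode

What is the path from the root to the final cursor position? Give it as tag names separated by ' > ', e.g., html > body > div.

Answer: th

Derivation:
After 1 (lastChild): header
After 2 (lastChild): li
After 3 (parentNode): header
After 4 (previousSibling): button
After 5 (parentNode): th
After 6 (firstChild): article
After 7 (lastChild): h1
After 8 (parentNode): article
After 9 (parentNode): th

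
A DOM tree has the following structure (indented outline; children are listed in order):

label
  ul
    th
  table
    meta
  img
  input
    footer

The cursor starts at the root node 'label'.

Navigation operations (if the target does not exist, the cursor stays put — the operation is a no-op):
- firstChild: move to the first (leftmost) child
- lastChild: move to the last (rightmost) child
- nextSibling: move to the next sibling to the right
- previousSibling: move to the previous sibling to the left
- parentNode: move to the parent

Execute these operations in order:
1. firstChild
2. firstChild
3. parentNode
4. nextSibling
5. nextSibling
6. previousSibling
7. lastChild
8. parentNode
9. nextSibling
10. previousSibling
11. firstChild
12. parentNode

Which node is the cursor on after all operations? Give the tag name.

After 1 (firstChild): ul
After 2 (firstChild): th
After 3 (parentNode): ul
After 4 (nextSibling): table
After 5 (nextSibling): img
After 6 (previousSibling): table
After 7 (lastChild): meta
After 8 (parentNode): table
After 9 (nextSibling): img
After 10 (previousSibling): table
After 11 (firstChild): meta
After 12 (parentNode): table

Answer: table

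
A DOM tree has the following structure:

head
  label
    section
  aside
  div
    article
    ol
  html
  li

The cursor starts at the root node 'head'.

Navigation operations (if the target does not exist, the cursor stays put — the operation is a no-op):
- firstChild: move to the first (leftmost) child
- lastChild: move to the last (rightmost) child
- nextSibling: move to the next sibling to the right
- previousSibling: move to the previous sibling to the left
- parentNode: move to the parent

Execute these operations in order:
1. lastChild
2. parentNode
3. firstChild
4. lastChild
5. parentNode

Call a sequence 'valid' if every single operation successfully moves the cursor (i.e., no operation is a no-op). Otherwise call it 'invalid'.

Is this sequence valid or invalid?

After 1 (lastChild): li
After 2 (parentNode): head
After 3 (firstChild): label
After 4 (lastChild): section
After 5 (parentNode): label

Answer: valid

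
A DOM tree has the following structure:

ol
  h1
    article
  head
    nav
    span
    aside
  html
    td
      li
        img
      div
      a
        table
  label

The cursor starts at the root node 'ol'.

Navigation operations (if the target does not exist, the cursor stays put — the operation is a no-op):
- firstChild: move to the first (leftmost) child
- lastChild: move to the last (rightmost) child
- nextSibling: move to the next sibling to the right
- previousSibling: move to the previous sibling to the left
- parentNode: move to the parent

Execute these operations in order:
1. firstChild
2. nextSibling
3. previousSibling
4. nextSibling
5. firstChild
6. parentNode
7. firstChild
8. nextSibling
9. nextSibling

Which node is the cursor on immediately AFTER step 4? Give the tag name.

Answer: head

Derivation:
After 1 (firstChild): h1
After 2 (nextSibling): head
After 3 (previousSibling): h1
After 4 (nextSibling): head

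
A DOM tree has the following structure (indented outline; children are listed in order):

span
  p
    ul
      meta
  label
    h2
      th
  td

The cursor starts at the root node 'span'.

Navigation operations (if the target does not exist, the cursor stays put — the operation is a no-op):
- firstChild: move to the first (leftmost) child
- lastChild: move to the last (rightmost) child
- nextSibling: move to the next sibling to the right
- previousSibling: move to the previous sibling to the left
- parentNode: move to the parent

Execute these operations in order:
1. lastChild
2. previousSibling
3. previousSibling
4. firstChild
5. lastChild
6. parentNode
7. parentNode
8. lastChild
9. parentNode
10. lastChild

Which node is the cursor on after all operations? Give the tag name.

Answer: ul

Derivation:
After 1 (lastChild): td
After 2 (previousSibling): label
After 3 (previousSibling): p
After 4 (firstChild): ul
After 5 (lastChild): meta
After 6 (parentNode): ul
After 7 (parentNode): p
After 8 (lastChild): ul
After 9 (parentNode): p
After 10 (lastChild): ul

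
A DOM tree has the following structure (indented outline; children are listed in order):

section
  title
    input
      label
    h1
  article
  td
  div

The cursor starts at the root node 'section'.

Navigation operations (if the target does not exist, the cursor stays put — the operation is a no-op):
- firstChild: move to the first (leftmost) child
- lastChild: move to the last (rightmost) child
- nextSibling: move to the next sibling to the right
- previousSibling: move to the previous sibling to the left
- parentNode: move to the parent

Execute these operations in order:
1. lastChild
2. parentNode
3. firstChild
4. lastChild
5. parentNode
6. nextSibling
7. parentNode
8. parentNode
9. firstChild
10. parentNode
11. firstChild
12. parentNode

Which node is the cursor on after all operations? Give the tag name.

Answer: section

Derivation:
After 1 (lastChild): div
After 2 (parentNode): section
After 3 (firstChild): title
After 4 (lastChild): h1
After 5 (parentNode): title
After 6 (nextSibling): article
After 7 (parentNode): section
After 8 (parentNode): section (no-op, stayed)
After 9 (firstChild): title
After 10 (parentNode): section
After 11 (firstChild): title
After 12 (parentNode): section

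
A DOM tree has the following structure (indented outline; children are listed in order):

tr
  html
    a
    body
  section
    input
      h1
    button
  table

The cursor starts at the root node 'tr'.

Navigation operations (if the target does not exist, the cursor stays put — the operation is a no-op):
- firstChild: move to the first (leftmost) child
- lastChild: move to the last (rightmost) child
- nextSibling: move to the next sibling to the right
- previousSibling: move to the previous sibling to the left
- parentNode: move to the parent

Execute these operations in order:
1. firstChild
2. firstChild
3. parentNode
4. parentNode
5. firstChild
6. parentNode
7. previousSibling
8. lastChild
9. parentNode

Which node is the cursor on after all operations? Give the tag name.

Answer: tr

Derivation:
After 1 (firstChild): html
After 2 (firstChild): a
After 3 (parentNode): html
After 4 (parentNode): tr
After 5 (firstChild): html
After 6 (parentNode): tr
After 7 (previousSibling): tr (no-op, stayed)
After 8 (lastChild): table
After 9 (parentNode): tr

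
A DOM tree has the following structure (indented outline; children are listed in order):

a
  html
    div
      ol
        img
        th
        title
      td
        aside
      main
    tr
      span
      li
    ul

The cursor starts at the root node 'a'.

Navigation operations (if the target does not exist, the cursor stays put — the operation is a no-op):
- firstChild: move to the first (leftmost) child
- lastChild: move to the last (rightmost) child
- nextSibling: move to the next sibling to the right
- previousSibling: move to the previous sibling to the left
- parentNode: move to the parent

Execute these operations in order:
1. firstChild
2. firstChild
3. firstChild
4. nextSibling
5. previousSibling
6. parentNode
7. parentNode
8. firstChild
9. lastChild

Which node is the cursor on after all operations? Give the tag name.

After 1 (firstChild): html
After 2 (firstChild): div
After 3 (firstChild): ol
After 4 (nextSibling): td
After 5 (previousSibling): ol
After 6 (parentNode): div
After 7 (parentNode): html
After 8 (firstChild): div
After 9 (lastChild): main

Answer: main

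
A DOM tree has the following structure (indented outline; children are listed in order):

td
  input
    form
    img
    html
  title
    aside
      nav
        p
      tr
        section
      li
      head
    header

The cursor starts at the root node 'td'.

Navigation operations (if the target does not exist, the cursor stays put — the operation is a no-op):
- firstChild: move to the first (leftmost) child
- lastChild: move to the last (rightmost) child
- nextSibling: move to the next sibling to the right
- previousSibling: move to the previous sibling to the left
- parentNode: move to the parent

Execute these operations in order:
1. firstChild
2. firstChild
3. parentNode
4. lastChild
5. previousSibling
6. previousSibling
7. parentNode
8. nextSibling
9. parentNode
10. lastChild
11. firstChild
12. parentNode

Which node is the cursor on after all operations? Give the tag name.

Answer: title

Derivation:
After 1 (firstChild): input
After 2 (firstChild): form
After 3 (parentNode): input
After 4 (lastChild): html
After 5 (previousSibling): img
After 6 (previousSibling): form
After 7 (parentNode): input
After 8 (nextSibling): title
After 9 (parentNode): td
After 10 (lastChild): title
After 11 (firstChild): aside
After 12 (parentNode): title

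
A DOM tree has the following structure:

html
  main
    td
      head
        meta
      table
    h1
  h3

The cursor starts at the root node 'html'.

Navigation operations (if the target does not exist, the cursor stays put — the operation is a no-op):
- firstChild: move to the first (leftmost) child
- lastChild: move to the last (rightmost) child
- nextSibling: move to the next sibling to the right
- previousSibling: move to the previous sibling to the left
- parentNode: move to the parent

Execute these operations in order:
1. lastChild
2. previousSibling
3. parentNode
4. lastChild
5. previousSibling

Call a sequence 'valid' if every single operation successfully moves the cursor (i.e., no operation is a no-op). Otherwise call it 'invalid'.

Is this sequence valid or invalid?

After 1 (lastChild): h3
After 2 (previousSibling): main
After 3 (parentNode): html
After 4 (lastChild): h3
After 5 (previousSibling): main

Answer: valid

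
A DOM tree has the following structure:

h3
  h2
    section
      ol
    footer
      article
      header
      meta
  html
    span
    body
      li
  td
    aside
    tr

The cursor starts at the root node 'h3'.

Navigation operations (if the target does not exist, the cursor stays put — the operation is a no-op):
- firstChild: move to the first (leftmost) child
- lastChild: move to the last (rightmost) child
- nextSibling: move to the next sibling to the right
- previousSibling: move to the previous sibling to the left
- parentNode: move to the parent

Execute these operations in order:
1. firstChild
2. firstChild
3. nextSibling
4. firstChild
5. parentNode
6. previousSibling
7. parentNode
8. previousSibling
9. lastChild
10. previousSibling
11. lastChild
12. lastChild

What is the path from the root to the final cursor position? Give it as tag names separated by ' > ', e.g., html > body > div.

After 1 (firstChild): h2
After 2 (firstChild): section
After 3 (nextSibling): footer
After 4 (firstChild): article
After 5 (parentNode): footer
After 6 (previousSibling): section
After 7 (parentNode): h2
After 8 (previousSibling): h2 (no-op, stayed)
After 9 (lastChild): footer
After 10 (previousSibling): section
After 11 (lastChild): ol
After 12 (lastChild): ol (no-op, stayed)

Answer: h3 > h2 > section > ol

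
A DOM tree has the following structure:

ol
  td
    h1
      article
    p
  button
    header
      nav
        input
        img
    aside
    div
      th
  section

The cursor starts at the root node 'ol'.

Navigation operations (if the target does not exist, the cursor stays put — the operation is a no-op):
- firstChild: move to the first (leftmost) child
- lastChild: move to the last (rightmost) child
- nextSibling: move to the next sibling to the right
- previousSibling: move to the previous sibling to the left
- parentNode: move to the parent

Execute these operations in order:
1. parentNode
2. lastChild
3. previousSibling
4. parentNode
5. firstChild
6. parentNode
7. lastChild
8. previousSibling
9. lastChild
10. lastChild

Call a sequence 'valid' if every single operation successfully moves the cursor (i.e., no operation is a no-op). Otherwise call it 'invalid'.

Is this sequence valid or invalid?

Answer: invalid

Derivation:
After 1 (parentNode): ol (no-op, stayed)
After 2 (lastChild): section
After 3 (previousSibling): button
After 4 (parentNode): ol
After 5 (firstChild): td
After 6 (parentNode): ol
After 7 (lastChild): section
After 8 (previousSibling): button
After 9 (lastChild): div
After 10 (lastChild): th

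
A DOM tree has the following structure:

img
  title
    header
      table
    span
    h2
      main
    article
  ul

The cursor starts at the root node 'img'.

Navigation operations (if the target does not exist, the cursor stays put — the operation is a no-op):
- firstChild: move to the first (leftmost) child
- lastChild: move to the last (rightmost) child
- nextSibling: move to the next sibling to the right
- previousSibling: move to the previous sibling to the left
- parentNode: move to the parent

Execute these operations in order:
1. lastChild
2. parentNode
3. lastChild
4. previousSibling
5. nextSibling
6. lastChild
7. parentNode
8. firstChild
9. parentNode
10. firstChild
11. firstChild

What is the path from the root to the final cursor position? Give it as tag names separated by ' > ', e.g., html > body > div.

After 1 (lastChild): ul
After 2 (parentNode): img
After 3 (lastChild): ul
After 4 (previousSibling): title
After 5 (nextSibling): ul
After 6 (lastChild): ul (no-op, stayed)
After 7 (parentNode): img
After 8 (firstChild): title
After 9 (parentNode): img
After 10 (firstChild): title
After 11 (firstChild): header

Answer: img > title > header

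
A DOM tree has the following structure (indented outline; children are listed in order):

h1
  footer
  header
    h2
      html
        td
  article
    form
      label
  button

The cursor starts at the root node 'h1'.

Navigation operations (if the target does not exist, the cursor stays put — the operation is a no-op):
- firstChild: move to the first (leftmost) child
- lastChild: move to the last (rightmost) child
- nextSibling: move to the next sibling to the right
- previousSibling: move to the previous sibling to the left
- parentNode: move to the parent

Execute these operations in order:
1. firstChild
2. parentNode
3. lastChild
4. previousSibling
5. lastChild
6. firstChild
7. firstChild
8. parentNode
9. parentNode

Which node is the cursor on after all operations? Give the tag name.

After 1 (firstChild): footer
After 2 (parentNode): h1
After 3 (lastChild): button
After 4 (previousSibling): article
After 5 (lastChild): form
After 6 (firstChild): label
After 7 (firstChild): label (no-op, stayed)
After 8 (parentNode): form
After 9 (parentNode): article

Answer: article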